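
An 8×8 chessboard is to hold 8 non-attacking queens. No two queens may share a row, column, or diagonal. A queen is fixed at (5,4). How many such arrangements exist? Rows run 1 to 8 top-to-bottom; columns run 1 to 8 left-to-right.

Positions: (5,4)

Branch on row 1: col 1 → 0; col 2 → 1; col 3 → 3; col 5 → 1; col 6 → 3; col 7 → 0.
Sum: 0 + 1 + 3 + 1 + 3 + 0 = 8.

8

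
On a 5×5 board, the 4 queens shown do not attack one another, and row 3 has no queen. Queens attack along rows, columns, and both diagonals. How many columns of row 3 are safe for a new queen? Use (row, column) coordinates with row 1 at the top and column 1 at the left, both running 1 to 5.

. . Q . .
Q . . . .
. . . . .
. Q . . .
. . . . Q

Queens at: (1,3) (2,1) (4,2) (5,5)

(1,3) attacks row 3 at column 3 and diagonals 1, 5.
(2,1) attacks row 3 at column 1 and diagonals 2.
(4,2) attacks row 3 at column 2 and diagonals 1, 3.
(5,5) attacks row 3 at column 5 and diagonals 3.
Attacked columns: {1, 2, 3, 5}. Safe: {4}.

1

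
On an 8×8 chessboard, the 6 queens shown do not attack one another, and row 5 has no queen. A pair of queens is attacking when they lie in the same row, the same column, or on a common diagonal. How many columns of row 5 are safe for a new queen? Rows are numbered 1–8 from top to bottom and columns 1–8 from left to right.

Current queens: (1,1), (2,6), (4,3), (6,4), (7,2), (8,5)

(1,1) attacks row 5 at column 1 and diagonals 5.
(2,6) attacks row 5 at column 6 and diagonals 3.
(4,3) attacks row 5 at column 3 and diagonals 2, 4.
(6,4) attacks row 5 at column 4 and diagonals 3, 5.
(7,2) attacks row 5 at column 2 and diagonals 4.
(8,5) attacks row 5 at column 5 and diagonals 2, 8.
Attacked columns: {1, 2, 3, 4, 5, 6, 8}. Safe: {7}.

1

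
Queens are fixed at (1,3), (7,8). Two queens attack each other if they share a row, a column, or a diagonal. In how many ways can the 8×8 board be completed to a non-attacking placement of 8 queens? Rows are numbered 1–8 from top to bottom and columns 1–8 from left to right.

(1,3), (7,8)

3

Branch on row 2: col 1 → 0; col 5 → 1; col 6 → 2; col 7 → 0.
Sum: 0 + 1 + 2 + 0 = 3.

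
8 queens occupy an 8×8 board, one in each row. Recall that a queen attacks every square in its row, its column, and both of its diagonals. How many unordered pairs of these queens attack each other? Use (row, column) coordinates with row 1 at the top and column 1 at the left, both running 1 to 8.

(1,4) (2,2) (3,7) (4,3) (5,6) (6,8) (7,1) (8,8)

Same column: (6,8)–(8,8) (column 8).
Same diagonal: (2,2)–(8,8) (|2−8| = |2−8| = 6).
Total attacking pairs: 2.

2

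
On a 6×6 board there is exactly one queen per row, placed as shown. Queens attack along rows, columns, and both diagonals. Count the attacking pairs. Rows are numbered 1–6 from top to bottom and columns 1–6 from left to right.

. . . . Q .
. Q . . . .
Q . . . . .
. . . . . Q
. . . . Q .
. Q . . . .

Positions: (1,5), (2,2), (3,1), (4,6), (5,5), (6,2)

Same column: (1,5)–(5,5) (column 5); (2,2)–(6,2) (column 2).
Same diagonal: (2,2)–(3,1) (|2−3| = |2−1| = 1); (2,2)–(5,5) (|2−5| = |2−5| = 3); (4,6)–(5,5) (|4−5| = |6−5| = 1).
Total attacking pairs: 5.

5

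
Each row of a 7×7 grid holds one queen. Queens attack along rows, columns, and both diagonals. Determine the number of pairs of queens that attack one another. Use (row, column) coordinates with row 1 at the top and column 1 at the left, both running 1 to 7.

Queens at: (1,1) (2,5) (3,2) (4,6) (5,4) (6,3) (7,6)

Same column: (4,6)–(7,6) (column 6).
Same diagonal: (3,2)–(5,4) (|3−5| = |2−4| = 2); (3,2)–(7,6) (|3−7| = |2−6| = 4); (5,4)–(6,3) (|5−6| = |4−3| = 1); (5,4)–(7,6) (|5−7| = |4−6| = 2).
Total attacking pairs: 5.

5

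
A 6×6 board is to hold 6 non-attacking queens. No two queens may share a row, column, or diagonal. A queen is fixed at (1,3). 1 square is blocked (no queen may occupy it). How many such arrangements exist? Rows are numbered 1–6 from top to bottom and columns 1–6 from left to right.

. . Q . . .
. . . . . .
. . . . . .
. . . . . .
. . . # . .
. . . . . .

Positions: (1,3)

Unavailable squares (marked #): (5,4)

Branch on row 2: col 1 → 0; col 5 → 0; col 6 → 1.
Sum: 0 + 0 + 1 = 1.

1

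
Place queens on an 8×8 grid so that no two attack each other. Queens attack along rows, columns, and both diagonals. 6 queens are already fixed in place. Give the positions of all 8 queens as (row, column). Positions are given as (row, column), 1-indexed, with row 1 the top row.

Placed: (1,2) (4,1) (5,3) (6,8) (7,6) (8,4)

Row 2: attacked by (1,2)→{1,2,3}; (4,1)→{1,3}; (5,3)→{3,6}; (6,8)→{4,8}; (7,6)→{1,6}; (8,4)→{4}. Safe: 5, 7. Place at column 5.
Row 3: attacked by (1,2)→{2,4}; (2,5)→{4,5,6}; (4,1)→{1,2}; (5,3)→{1,3,5}; (6,8)→{5,8}; (7,6)→{2,6}; (8,4)→{4}. Safe: 7. Place at column 7.
Columns [2, 5, 7, 1, 3, 8, 6, 4], r−c [-1, -3, -4, 3, 2, -2, 1, 4], r+c [3, 7, 10, 5, 8, 14, 13, 12] are all distinct, so no two queens attack.

(1,2) (2,5) (3,7) (4,1) (5,3) (6,8) (7,6) (8,4)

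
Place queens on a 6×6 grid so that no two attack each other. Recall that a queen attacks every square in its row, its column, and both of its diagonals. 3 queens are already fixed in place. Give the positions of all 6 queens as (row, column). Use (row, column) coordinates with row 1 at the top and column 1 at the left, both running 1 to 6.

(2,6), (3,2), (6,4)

Row 1: attacked by (2,6)→{5,6}; (3,2)→{2,4}; (6,4)→{4}. Safe: 1, 3. Place at column 3.
Row 4: attacked by (1,3)→{3,6}; (2,6)→{4,6}; (3,2)→{1,2,3}; (6,4)→{2,4,6}. Safe: 5. Place at column 5.
Row 5: attacked by (1,3)→{3}; (2,6)→{3,6}; (3,2)→{2,4}; (4,5)→{4,5,6}; (6,4)→{3,4,5}. Safe: 1. Place at column 1.
Columns [3, 6, 2, 5, 1, 4], r−c [-2, -4, 1, -1, 4, 2], r+c [4, 8, 5, 9, 6, 10] are all distinct, so no two queens attack.

(1,3) (2,6) (3,2) (4,5) (5,1) (6,4)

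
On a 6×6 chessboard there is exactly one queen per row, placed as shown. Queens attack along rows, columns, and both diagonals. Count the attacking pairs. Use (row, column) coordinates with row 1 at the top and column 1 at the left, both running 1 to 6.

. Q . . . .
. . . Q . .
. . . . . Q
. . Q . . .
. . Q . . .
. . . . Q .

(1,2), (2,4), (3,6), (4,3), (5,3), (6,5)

Same column: (4,3)–(5,3) (column 3).
Same diagonal: (4,3)–(6,5) (|4−6| = |3−5| = 2).
Total attacking pairs: 2.

2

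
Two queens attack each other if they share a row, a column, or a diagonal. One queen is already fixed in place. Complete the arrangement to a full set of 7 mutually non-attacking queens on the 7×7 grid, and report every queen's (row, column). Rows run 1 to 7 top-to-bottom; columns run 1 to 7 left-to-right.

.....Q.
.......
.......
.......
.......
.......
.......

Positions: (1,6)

Row 2: attacked by (1,6)→{5,6,7}. Safe: 1, 2, 3, 4. Place at column 1.
Row 3: attacked by (1,6)→{4,6}; (2,1)→{1,2}. Safe: 3, 5, 7. Place at column 3.
Row 4: attacked by (1,6)→{3,6}; (2,1)→{1,3}; (3,3)→{2,3,4}. Safe: 5, 7. Place at column 5.
Row 5: attacked by (1,6)→{2,6}; (2,1)→{1,4}; (3,3)→{1,3,5}; (4,5)→{4,5,6}. Safe: 7. Place at column 7.
Row 6: attacked by (1,6)→{1,6}; (2,1)→{1,5}; (3,3)→{3,6}; (4,5)→{3,5,7}; (5,7)→{6,7}. Safe: 2, 4. Place at column 2.
Row 7: attacked by (1,6)→{6}; (2,1)→{1,6}; (3,3)→{3,7}; (4,5)→{2,5}; (5,7)→{5,7}; (6,2)→{1,2,3}. Safe: 4. Place at column 4.
Columns [6, 1, 3, 5, 7, 2, 4], r−c [-5, 1, 0, -1, -2, 4, 3], r+c [7, 3, 6, 9, 12, 8, 11] are all distinct, so no two queens attack.

(1,6) (2,1) (3,3) (4,5) (5,7) (6,2) (7,4)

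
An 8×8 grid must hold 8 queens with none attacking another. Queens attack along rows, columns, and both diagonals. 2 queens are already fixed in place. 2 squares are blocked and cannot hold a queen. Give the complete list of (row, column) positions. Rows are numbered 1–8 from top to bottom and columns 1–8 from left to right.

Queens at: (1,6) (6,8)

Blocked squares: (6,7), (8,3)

(1,6) (2,3) (3,1) (4,7) (5,5) (6,8) (7,2) (8,4)

Row 2: attacked by (1,6)→{5,6,7}; (6,8)→{4,8}. Safe: 1, 2, 3. Place at column 3.
Row 3: attacked by (1,6)→{4,6,8}; (2,3)→{2,3,4}; (6,8)→{5,8}. Safe: 1, 7. Place at column 1.
Row 4: attacked by (1,6)→{3,6}; (2,3)→{1,3,5}; (3,1)→{1,2}; (6,8)→{6,8}. Safe: 4, 7. Place at column 7.
Row 5: attacked by (1,6)→{2,6}; (2,3)→{3,6}; (3,1)→{1,3}; (4,7)→{6,7,8}; (6,8)→{7,8}. Safe: 4, 5. Place at column 5.
Row 7: attacked by (1,6)→{6}; (2,3)→{3,8}; (3,1)→{1,5}; (4,7)→{4,7}; (5,5)→{3,5,7}; (6,8)→{7,8}. Safe: 2. Place at column 2.
Row 8: attacked by (1,6)→{6}; (2,3)→{3}; (3,1)→{1,6}; (4,7)→{3,7}; (5,5)→{2,5,8}; (6,8)→{6,8}; (7,2)→{1,2,3}. Blocked: 3. Safe: 4. Place at column 4.
Columns [6, 3, 1, 7, 5, 8, 2, 4], r−c [-5, -1, 2, -3, 0, -2, 5, 4], r+c [7, 5, 4, 11, 10, 14, 9, 12] are all distinct, so no two queens attack.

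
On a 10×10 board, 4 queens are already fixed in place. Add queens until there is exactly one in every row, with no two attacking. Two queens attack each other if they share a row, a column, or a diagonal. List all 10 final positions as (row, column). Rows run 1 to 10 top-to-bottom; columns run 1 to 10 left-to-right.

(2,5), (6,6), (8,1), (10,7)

(1,9) (2,5) (3,2) (4,10) (5,3) (6,6) (7,8) (8,1) (9,4) (10,7)

Row 1: attacked by (2,5)→{4,5,6}; (6,6)→{1,6}; (8,1)→{1,8}; (10,7)→{7}. Safe: 2, 3, 9, 10. Place at column 9.
Row 3: attacked by (1,9)→{7,9}; (2,5)→{4,5,6}; (6,6)→{3,6,9}; (8,1)→{1,6}; (10,7)→{7}. Safe: 2, 8, 10. Place at column 2.
Row 4: attacked by (1,9)→{6,9}; (2,5)→{3,5,7}; (3,2)→{1,2,3}; (6,6)→{4,6,8}; (8,1)→{1,5}; (10,7)→{1,7}. Safe: 10. Place at column 10.
Row 5: attacked by (1,9)→{5,9}; (2,5)→{2,5,8}; (3,2)→{2,4}; (4,10)→{9,10}; (6,6)→{5,6,7}; (8,1)→{1,4}; (10,7)→{2,7}. Safe: 3. Place at column 3.
Row 7: attacked by (1,9)→{3,9}; (2,5)→{5,10}; (3,2)→{2,6}; (4,10)→{7,10}; (5,3)→{1,3,5}; (6,6)→{5,6,7}; (8,1)→{1,2}; (10,7)→{4,7,10}. Safe: 8. Place at column 8.
Row 9: attacked by (1,9)→{1,9}; (2,5)→{5}; (3,2)→{2,8}; (4,10)→{5,10}; (5,3)→{3,7}; (6,6)→{3,6,9}; (7,8)→{6,8,10}; (8,1)→{1,2}; (10,7)→{6,7,8}. Safe: 4. Place at column 4.
Columns [9, 5, 2, 10, 3, 6, 8, 1, 4, 7], r−c [-8, -3, 1, -6, 2, 0, -1, 7, 5, 3], r+c [10, 7, 5, 14, 8, 12, 15, 9, 13, 17] are all distinct, so no two queens attack.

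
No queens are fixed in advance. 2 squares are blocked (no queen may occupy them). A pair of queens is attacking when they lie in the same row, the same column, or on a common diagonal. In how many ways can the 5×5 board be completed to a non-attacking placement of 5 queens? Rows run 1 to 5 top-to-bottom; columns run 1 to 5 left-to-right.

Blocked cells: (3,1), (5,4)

Branch on row 1: col 1 → 1; col 2 → 0; col 3 → 2; col 4 → 2; col 5 → 1.
Sum: 1 + 0 + 2 + 2 + 1 = 6.

6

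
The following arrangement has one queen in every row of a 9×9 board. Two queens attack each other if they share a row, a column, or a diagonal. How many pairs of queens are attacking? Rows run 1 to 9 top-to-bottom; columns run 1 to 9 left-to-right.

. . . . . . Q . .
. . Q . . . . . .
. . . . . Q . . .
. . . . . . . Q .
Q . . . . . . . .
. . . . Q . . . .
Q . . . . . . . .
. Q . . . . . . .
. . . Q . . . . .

3

Same column: (5,1)–(7,1) (column 1).
Same diagonal: (1,7)–(7,1) (|1−7| = |7−1| = 6); (7,1)–(8,2) (|7−8| = |1−2| = 1).
Total attacking pairs: 3.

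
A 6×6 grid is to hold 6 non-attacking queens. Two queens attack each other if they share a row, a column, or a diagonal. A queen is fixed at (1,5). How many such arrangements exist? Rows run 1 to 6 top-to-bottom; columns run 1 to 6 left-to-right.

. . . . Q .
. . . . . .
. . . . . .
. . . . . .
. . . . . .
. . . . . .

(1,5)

1

Branch on row 2: col 1 → 0; col 2 → 0; col 3 → 1.
Sum: 0 + 0 + 1 = 1.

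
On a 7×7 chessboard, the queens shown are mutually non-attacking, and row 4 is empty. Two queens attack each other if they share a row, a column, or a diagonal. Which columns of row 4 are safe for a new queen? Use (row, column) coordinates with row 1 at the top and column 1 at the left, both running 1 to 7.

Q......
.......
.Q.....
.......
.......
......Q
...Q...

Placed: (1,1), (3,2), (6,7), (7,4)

(1,1) attacks row 4 at column 1 and diagonals 4.
(3,2) attacks row 4 at column 2 and diagonals 1, 3.
(6,7) attacks row 4 at column 7 and diagonals 5.
(7,4) attacks row 4 at column 4 and diagonals 1, 7.
Attacked columns: {1, 2, 3, 4, 5, 7}. Safe: {6}.

columns 6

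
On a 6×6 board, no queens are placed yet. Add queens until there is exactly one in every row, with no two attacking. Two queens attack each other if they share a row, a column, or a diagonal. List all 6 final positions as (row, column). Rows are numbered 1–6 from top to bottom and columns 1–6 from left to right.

(1,3) (2,6) (3,2) (4,5) (5,1) (6,4)

Row 1: Safe: 1, 2, 3, 4, 5, 6. Place at column 3.
Row 2: attacked by (1,3)→{2,3,4}. Safe: 1, 5, 6. Place at column 6.
Row 3: attacked by (1,3)→{1,3,5}; (2,6)→{5,6}. Safe: 2, 4. Place at column 2.
Row 4: attacked by (1,3)→{3,6}; (2,6)→{4,6}; (3,2)→{1,2,3}. Safe: 5. Place at column 5.
Row 5: attacked by (1,3)→{3}; (2,6)→{3,6}; (3,2)→{2,4}; (4,5)→{4,5,6}. Safe: 1. Place at column 1.
Row 6: attacked by (1,3)→{3}; (2,6)→{2,6}; (3,2)→{2,5}; (4,5)→{3,5}; (5,1)→{1,2}. Safe: 4. Place at column 4.
Columns [3, 6, 2, 5, 1, 4], r−c [-2, -4, 1, -1, 4, 2], r+c [4, 8, 5, 9, 6, 10] are all distinct, so no two queens attack.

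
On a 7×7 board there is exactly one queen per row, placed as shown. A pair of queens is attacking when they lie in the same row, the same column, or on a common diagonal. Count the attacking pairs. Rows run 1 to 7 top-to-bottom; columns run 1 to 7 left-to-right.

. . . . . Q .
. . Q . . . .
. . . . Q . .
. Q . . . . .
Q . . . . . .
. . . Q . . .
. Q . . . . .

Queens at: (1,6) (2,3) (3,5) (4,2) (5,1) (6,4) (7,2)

3

Same column: (4,2)–(7,2) (column 2).
Same diagonal: (4,2)–(5,1) (|4−5| = |2−1| = 1); (4,2)–(6,4) (|4−6| = |2−4| = 2).
Total attacking pairs: 3.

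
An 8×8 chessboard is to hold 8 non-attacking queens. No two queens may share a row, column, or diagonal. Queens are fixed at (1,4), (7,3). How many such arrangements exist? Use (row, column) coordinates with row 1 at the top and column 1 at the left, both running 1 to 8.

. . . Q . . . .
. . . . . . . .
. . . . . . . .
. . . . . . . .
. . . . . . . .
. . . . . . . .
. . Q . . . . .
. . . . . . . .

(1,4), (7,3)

6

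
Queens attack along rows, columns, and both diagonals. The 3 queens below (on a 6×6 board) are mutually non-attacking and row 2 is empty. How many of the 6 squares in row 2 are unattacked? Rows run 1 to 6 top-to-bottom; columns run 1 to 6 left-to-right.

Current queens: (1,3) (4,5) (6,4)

(1,3) attacks row 2 at column 3 and diagonals 2, 4.
(4,5) attacks row 2 at column 5 and diagonals 3.
(6,4) attacks row 2 at column 4.
Attacked columns: {2, 3, 4, 5}. Safe: {1, 6}.

2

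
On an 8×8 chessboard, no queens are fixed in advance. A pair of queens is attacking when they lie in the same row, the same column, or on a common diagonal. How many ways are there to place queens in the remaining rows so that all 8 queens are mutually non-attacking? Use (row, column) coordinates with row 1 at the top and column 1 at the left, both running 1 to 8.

92

Branch on row 1: col 1 → 4; col 2 → 8; col 3 → 16; col 4 → 18; col 5 → 18; col 6 → 16; col 7 → 8; col 8 → 4.
Sum: 4 + 8 + 16 + 18 + 18 + 16 + 8 + 4 = 92.
(This is the classic 8-queens count.)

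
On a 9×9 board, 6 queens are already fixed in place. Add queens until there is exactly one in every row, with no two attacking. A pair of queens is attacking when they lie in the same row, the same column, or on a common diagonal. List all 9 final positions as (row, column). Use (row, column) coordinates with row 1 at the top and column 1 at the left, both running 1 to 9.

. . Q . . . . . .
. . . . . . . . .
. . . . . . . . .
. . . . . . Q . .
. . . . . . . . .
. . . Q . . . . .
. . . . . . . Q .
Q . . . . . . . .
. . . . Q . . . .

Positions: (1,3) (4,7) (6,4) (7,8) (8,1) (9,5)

Row 2: attacked by (1,3)→{2,3,4}; (4,7)→{5,7,9}; (6,4)→{4,8}; (7,8)→{3,8}; (8,1)→{1,7}; (9,5)→{5}. Safe: 6. Place at column 6.
Row 3: attacked by (1,3)→{1,3,5}; (2,6)→{5,6,7}; (4,7)→{6,7,8}; (6,4)→{1,4,7}; (7,8)→{4,8}; (8,1)→{1,6}; (9,5)→{5}. Safe: 2, 9. Place at column 9.
Row 5: attacked by (1,3)→{3,7}; (2,6)→{3,6,9}; (3,9)→{7,9}; (4,7)→{6,7,8}; (6,4)→{3,4,5}; (7,8)→{6,8}; (8,1)→{1,4}; (9,5)→{1,5,9}. Safe: 2. Place at column 2.
Columns [3, 6, 9, 7, 2, 4, 8, 1, 5], r−c [-2, -4, -6, -3, 3, 2, -1, 7, 4], r+c [4, 8, 12, 11, 7, 10, 15, 9, 14] are all distinct, so no two queens attack.

(1,3) (2,6) (3,9) (4,7) (5,2) (6,4) (7,8) (8,1) (9,5)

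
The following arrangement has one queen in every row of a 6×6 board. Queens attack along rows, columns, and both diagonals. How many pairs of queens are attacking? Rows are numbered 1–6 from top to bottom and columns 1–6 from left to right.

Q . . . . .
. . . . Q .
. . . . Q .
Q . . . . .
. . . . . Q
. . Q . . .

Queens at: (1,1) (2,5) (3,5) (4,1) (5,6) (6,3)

3

Same column: (1,1)–(4,1) (column 1); (2,5)–(3,5) (column 5).
Same diagonal: (4,1)–(6,3) (|4−6| = |1−3| = 2).
Total attacking pairs: 3.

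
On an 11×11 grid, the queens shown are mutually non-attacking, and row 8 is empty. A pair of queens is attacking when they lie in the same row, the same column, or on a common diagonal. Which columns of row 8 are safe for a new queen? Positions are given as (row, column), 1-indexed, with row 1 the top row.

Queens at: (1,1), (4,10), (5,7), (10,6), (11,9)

(1,1) attacks row 8 at column 1 and diagonals 8.
(4,10) attacks row 8 at column 10 and diagonals 6.
(5,7) attacks row 8 at column 7 and diagonals 4, 10.
(10,6) attacks row 8 at column 6 and diagonals 4, 8.
(11,9) attacks row 8 at column 9 and diagonals 6.
Attacked columns: {1, 4, 6, 7, 8, 9, 10}. Safe: {2, 3, 5, 11}.

columns 2, 3, 5, 11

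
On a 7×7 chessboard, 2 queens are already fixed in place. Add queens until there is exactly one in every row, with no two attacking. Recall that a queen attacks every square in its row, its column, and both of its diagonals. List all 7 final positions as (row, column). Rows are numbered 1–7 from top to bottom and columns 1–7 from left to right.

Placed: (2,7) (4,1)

(1,3) (2,7) (3,4) (4,1) (5,5) (6,2) (7,6)

Row 1: attacked by (2,7)→{6,7}; (4,1)→{1,4}. Safe: 2, 3, 5. Place at column 3.
Row 3: attacked by (1,3)→{1,3,5}; (2,7)→{6,7}; (4,1)→{1,2}. Safe: 4. Place at column 4.
Row 5: attacked by (1,3)→{3,7}; (2,7)→{4,7}; (3,4)→{2,4,6}; (4,1)→{1,2}. Safe: 5. Place at column 5.
Row 6: attacked by (1,3)→{3}; (2,7)→{3,7}; (3,4)→{1,4,7}; (4,1)→{1,3}; (5,5)→{4,5,6}. Safe: 2. Place at column 2.
Row 7: attacked by (1,3)→{3}; (2,7)→{2,7}; (3,4)→{4}; (4,1)→{1,4}; (5,5)→{3,5,7}; (6,2)→{1,2,3}. Safe: 6. Place at column 6.
Columns [3, 7, 4, 1, 5, 2, 6], r−c [-2, -5, -1, 3, 0, 4, 1], r+c [4, 9, 7, 5, 10, 8, 13] are all distinct, so no two queens attack.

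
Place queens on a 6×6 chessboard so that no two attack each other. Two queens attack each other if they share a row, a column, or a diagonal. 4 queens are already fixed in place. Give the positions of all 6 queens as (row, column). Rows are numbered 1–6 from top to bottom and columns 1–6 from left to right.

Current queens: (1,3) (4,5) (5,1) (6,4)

(1,3) (2,6) (3,2) (4,5) (5,1) (6,4)

Row 2: attacked by (1,3)→{2,3,4}; (4,5)→{3,5}; (5,1)→{1,4}; (6,4)→{4}. Safe: 6. Place at column 6.
Row 3: attacked by (1,3)→{1,3,5}; (2,6)→{5,6}; (4,5)→{4,5,6}; (5,1)→{1,3}; (6,4)→{1,4}. Safe: 2. Place at column 2.
Columns [3, 6, 2, 5, 1, 4], r−c [-2, -4, 1, -1, 4, 2], r+c [4, 8, 5, 9, 6, 10] are all distinct, so no two queens attack.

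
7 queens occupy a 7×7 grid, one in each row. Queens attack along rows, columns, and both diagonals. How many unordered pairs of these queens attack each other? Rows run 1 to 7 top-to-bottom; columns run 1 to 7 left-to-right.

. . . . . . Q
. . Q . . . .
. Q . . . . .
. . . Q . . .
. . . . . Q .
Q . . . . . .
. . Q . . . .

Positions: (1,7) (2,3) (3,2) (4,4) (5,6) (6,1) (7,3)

Same column: (2,3)–(7,3) (column 3).
Same diagonal: (1,7)–(4,4) (|1−4| = |7−4| = 3); (2,3)–(3,2) (|2−3| = |3−2| = 1); (2,3)–(5,6) (|2−5| = |3−6| = 3).
Total attacking pairs: 4.

4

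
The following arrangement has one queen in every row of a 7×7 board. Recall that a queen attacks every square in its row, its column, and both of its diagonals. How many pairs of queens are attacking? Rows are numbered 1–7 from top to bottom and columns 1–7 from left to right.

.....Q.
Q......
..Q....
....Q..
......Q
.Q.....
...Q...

0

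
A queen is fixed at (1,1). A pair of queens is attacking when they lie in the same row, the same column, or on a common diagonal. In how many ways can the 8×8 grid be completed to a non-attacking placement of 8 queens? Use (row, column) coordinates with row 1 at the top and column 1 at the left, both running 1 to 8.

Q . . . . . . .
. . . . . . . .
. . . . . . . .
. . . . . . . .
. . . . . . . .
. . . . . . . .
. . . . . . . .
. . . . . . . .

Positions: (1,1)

Branch on row 2: col 3 → 0; col 4 → 0; col 5 → 1; col 6 → 1; col 7 → 2; col 8 → 0.
Sum: 0 + 0 + 1 + 1 + 2 + 0 = 4.

4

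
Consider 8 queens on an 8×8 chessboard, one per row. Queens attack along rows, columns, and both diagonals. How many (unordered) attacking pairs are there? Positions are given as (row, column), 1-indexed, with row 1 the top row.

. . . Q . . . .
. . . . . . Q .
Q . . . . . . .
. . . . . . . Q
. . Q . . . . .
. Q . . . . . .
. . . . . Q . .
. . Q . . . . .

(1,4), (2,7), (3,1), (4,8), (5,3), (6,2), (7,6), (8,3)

Same column: (5,3)–(8,3) (column 3).
Same diagonal: (3,1)–(5,3) (|3−5| = |1−3| = 2); (5,3)–(6,2) (|5−6| = |3−2| = 1).
Total attacking pairs: 3.

3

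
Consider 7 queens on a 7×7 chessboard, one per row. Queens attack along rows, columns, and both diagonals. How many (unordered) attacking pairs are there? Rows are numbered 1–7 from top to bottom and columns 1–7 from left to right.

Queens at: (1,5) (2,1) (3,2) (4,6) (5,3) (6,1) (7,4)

2

Same column: (2,1)–(6,1) (column 1).
Same diagonal: (2,1)–(3,2) (|2−3| = |1−2| = 1).
Total attacking pairs: 2.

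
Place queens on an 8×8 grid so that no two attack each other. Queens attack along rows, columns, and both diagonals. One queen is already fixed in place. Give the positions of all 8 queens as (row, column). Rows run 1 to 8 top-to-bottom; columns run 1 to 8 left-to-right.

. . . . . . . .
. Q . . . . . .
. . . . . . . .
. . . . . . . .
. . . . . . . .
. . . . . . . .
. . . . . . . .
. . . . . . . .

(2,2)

Row 1: attacked by (2,2)→{1,2,3}. Safe: 4, 5, 6, 7, 8. Place at column 7.
Row 3: attacked by (1,7)→{5,7}; (2,2)→{1,2,3}. Safe: 4, 6, 8. Place at column 4.
Row 4: attacked by (1,7)→{4,7}; (2,2)→{2,4}; (3,4)→{3,4,5}. Safe: 1, 6, 8. Place at column 1.
Row 5: attacked by (1,7)→{3,7}; (2,2)→{2,5}; (3,4)→{2,4,6}; (4,1)→{1,2}. Safe: 8. Place at column 8.
Row 6: attacked by (1,7)→{2,7}; (2,2)→{2,6}; (3,4)→{1,4,7}; (4,1)→{1,3}; (5,8)→{7,8}. Safe: 5. Place at column 5.
Row 7: attacked by (1,7)→{1,7}; (2,2)→{2,7}; (3,4)→{4,8}; (4,1)→{1,4}; (5,8)→{6,8}; (6,5)→{4,5,6}. Safe: 3. Place at column 3.
Row 8: attacked by (1,7)→{7}; (2,2)→{2,8}; (3,4)→{4}; (4,1)→{1,5}; (5,8)→{5,8}; (6,5)→{3,5,7}; (7,3)→{2,3,4}. Safe: 6. Place at column 6.
Columns [7, 2, 4, 1, 8, 5, 3, 6], r−c [-6, 0, -1, 3, -3, 1, 4, 2], r+c [8, 4, 7, 5, 13, 11, 10, 14] are all distinct, so no two queens attack.

(1,7) (2,2) (3,4) (4,1) (5,8) (6,5) (7,3) (8,6)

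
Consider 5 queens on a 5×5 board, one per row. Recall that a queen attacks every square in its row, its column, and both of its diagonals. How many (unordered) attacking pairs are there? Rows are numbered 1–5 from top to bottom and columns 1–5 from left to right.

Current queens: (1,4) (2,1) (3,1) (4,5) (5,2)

1

Same column: (2,1)–(3,1) (column 1).
Total attacking pairs: 1.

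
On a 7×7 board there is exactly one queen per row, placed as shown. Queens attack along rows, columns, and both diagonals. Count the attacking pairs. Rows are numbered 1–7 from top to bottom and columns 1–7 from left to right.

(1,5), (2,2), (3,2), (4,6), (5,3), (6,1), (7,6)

3

Same column: (2,2)–(3,2) (column 2); (4,6)–(7,6) (column 6).
Same diagonal: (3,2)–(7,6) (|3−7| = |2−6| = 4).
Total attacking pairs: 3.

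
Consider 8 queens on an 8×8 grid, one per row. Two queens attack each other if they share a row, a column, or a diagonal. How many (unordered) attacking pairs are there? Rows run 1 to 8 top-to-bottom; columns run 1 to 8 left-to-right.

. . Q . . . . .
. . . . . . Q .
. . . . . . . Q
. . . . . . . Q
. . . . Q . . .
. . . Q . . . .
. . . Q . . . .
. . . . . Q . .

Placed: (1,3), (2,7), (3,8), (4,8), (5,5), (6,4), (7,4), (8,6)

6

Same column: (3,8)–(4,8) (column 8); (6,4)–(7,4) (column 4).
Same diagonal: (2,7)–(3,8) (|2−3| = |7−8| = 1); (3,8)–(7,4) (|3−7| = |8−4| = 4); (5,5)–(6,4) (|5−6| = |5−4| = 1); (6,4)–(8,6) (|6−8| = |4−6| = 2).
Total attacking pairs: 6.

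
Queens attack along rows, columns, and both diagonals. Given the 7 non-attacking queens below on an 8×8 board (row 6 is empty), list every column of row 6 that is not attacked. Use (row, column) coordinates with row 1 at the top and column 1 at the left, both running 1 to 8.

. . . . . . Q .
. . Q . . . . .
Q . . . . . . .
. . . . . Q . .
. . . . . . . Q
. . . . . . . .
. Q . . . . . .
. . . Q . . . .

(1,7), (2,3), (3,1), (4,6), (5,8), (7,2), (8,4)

columns 5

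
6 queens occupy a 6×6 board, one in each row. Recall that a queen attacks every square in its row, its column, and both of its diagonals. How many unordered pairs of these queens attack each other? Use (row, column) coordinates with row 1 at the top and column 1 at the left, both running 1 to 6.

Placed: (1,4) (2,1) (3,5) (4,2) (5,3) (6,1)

Same column: (2,1)–(6,1) (column 1).
Same diagonal: (3,5)–(5,3) (|3−5| = |5−3| = 2); (4,2)–(5,3) (|4−5| = |2−3| = 1).
Total attacking pairs: 3.

3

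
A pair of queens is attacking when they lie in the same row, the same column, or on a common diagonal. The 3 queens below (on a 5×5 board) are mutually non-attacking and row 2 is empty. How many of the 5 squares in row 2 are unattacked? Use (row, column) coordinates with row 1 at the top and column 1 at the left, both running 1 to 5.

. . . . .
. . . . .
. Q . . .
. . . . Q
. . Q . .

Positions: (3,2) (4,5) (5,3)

1

(3,2) attacks row 2 at column 2 and diagonals 1, 3.
(4,5) attacks row 2 at column 5 and diagonals 3.
(5,3) attacks row 2 at column 3.
Attacked columns: {1, 2, 3, 5}. Safe: {4}.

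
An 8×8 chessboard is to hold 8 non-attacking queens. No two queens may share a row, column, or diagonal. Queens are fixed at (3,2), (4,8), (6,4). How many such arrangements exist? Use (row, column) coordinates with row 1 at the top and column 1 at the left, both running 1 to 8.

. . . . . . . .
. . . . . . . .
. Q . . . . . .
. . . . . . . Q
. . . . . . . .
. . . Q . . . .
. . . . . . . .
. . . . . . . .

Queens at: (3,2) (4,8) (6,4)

2

Branch on row 1: col 1 → 0; col 3 → 2; col 6 → 0; col 7 → 0.
Sum: 0 + 2 + 0 + 0 = 2.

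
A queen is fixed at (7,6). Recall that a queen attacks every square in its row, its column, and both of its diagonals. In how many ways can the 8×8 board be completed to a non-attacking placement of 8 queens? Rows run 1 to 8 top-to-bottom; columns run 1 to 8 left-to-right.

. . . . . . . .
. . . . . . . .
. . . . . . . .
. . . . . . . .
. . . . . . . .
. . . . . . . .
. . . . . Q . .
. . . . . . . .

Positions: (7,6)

14

Branch on row 1: col 1 → 1; col 2 → 3; col 3 → 0; col 4 → 3; col 5 → 6; col 7 → 1; col 8 → 0.
Sum: 1 + 3 + 0 + 3 + 6 + 1 + 0 = 14.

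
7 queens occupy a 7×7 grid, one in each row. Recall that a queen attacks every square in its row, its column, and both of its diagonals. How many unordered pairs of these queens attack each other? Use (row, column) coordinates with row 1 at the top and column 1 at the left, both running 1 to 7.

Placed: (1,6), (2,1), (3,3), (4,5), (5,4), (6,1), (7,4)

Same column: (2,1)–(6,1) (column 1); (5,4)–(7,4) (column 4).
Same diagonal: (1,6)–(6,1) (|1−6| = |6−1| = 5); (2,1)–(5,4) (|2−5| = |1−4| = 3); (4,5)–(5,4) (|4−5| = |5−4| = 1).
Total attacking pairs: 5.

5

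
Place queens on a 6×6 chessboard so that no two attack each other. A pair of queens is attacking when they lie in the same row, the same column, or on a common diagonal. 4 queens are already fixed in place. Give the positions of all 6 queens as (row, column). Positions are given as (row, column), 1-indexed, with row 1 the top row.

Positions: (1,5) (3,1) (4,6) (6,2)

Row 2: attacked by (1,5)→{4,5,6}; (3,1)→{1,2}; (4,6)→{4,6}; (6,2)→{2,6}. Safe: 3. Place at column 3.
Row 5: attacked by (1,5)→{1,5}; (2,3)→{3,6}; (3,1)→{1,3}; (4,6)→{5,6}; (6,2)→{1,2,3}. Safe: 4. Place at column 4.
Columns [5, 3, 1, 6, 4, 2], r−c [-4, -1, 2, -2, 1, 4], r+c [6, 5, 4, 10, 9, 8] are all distinct, so no two queens attack.

(1,5) (2,3) (3,1) (4,6) (5,4) (6,2)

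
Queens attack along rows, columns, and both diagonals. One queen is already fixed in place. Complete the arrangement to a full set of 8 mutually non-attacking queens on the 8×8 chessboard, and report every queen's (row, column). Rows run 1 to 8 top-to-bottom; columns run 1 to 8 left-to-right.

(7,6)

(1,2) (2,7) (3,5) (4,8) (5,1) (6,4) (7,6) (8,3)

Row 1: attacked by (7,6)→{6}. Safe: 1, 2, 3, 4, 5, 7, 8. Place at column 2.
Row 2: attacked by (1,2)→{1,2,3}; (7,6)→{1,6}. Safe: 4, 5, 7, 8. Place at column 7.
Row 3: attacked by (1,2)→{2,4}; (2,7)→{6,7,8}; (7,6)→{2,6}. Safe: 1, 3, 5. Place at column 5.
Row 4: attacked by (1,2)→{2,5}; (2,7)→{5,7}; (3,5)→{4,5,6}; (7,6)→{3,6}. Safe: 1, 8. Place at column 8.
Row 5: attacked by (1,2)→{2,6}; (2,7)→{4,7}; (3,5)→{3,5,7}; (4,8)→{7,8}; (7,6)→{4,6,8}. Safe: 1. Place at column 1.
Row 6: attacked by (1,2)→{2,7}; (2,7)→{3,7}; (3,5)→{2,5,8}; (4,8)→{6,8}; (5,1)→{1,2}; (7,6)→{5,6,7}. Safe: 4. Place at column 4.
Row 8: attacked by (1,2)→{2}; (2,7)→{1,7}; (3,5)→{5}; (4,8)→{4,8}; (5,1)→{1,4}; (6,4)→{2,4,6}; (7,6)→{5,6,7}. Safe: 3. Place at column 3.
Columns [2, 7, 5, 8, 1, 4, 6, 3], r−c [-1, -5, -2, -4, 4, 2, 1, 5], r+c [3, 9, 8, 12, 6, 10, 13, 11] are all distinct, so no two queens attack.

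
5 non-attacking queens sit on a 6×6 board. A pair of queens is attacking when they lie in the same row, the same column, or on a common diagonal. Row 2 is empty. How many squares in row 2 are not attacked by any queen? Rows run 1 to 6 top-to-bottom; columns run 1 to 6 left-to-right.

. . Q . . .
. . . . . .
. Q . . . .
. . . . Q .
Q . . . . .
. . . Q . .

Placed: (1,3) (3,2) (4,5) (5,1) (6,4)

1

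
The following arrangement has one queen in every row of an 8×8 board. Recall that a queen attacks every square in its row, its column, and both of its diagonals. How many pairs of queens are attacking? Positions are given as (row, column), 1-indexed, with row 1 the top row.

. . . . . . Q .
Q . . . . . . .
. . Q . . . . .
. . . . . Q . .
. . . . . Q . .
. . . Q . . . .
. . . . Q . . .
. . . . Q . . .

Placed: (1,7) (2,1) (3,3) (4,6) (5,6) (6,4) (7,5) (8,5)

Same column: (4,6)–(5,6) (column 6); (7,5)–(8,5) (column 5).
Same diagonal: (4,6)–(6,4) (|4−6| = |6−4| = 2); (6,4)–(7,5) (|6−7| = |4−5| = 1).
Total attacking pairs: 4.

4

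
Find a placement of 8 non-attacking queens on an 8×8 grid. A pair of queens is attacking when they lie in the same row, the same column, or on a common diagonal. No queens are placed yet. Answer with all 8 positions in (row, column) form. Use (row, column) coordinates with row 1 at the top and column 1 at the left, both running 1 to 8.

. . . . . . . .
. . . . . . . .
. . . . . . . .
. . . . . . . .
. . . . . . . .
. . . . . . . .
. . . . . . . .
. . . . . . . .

(1,2) (2,8) (3,6) (4,1) (5,3) (6,5) (7,7) (8,4)

Row 1: Safe: 1, 2, 3, 4, 5, 6, 7, 8. Place at column 2.
Row 2: attacked by (1,2)→{1,2,3}. Safe: 4, 5, 6, 7, 8. Place at column 8.
Row 3: attacked by (1,2)→{2,4}; (2,8)→{7,8}. Safe: 1, 3, 5, 6. Place at column 6.
Row 4: attacked by (1,2)→{2,5}; (2,8)→{6,8}; (3,6)→{5,6,7}. Safe: 1, 3, 4. Place at column 1.
Row 5: attacked by (1,2)→{2,6}; (2,8)→{5,8}; (3,6)→{4,6,8}; (4,1)→{1,2}. Safe: 3, 7. Place at column 3.
Row 6: attacked by (1,2)→{2,7}; (2,8)→{4,8}; (3,6)→{3,6}; (4,1)→{1,3}; (5,3)→{2,3,4}. Safe: 5. Place at column 5.
Row 7: attacked by (1,2)→{2,8}; (2,8)→{3,8}; (3,6)→{2,6}; (4,1)→{1,4}; (5,3)→{1,3,5}; (6,5)→{4,5,6}. Safe: 7. Place at column 7.
Row 8: attacked by (1,2)→{2}; (2,8)→{2,8}; (3,6)→{1,6}; (4,1)→{1,5}; (5,3)→{3,6}; (6,5)→{3,5,7}; (7,7)→{6,7,8}. Safe: 4. Place at column 4.
Columns [2, 8, 6, 1, 3, 5, 7, 4], r−c [-1, -6, -3, 3, 2, 1, 0, 4], r+c [3, 10, 9, 5, 8, 11, 14, 12] are all distinct, so no two queens attack.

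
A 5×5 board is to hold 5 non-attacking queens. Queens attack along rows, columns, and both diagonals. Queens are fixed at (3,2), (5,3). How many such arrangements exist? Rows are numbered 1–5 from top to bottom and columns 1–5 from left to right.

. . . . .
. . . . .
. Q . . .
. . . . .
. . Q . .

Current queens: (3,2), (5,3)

Branch on row 1: col 1 → 1; col 5 → 0.
Sum: 1 + 0 = 1.

1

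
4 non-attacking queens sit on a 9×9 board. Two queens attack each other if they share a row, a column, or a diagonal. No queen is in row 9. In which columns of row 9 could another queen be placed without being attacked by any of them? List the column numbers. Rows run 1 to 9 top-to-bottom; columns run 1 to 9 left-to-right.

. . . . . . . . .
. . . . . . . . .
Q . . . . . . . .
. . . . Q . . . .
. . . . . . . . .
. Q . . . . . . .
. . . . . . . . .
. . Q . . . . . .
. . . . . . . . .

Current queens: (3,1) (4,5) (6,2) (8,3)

columns 6, 8, 9

(3,1) attacks row 9 at column 1 and diagonals 7.
(4,5) attacks row 9 at column 5.
(6,2) attacks row 9 at column 2 and diagonals 5.
(8,3) attacks row 9 at column 3 and diagonals 2, 4.
Attacked columns: {1, 2, 3, 4, 5, 7}. Safe: {6, 8, 9}.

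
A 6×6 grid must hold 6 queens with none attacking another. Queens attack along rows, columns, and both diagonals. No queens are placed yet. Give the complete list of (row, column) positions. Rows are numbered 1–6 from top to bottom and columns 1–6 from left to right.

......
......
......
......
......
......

(1,3) (2,6) (3,2) (4,5) (5,1) (6,4)

Row 1: Safe: 1, 2, 3, 4, 5, 6. Place at column 3.
Row 2: attacked by (1,3)→{2,3,4}. Safe: 1, 5, 6. Place at column 6.
Row 3: attacked by (1,3)→{1,3,5}; (2,6)→{5,6}. Safe: 2, 4. Place at column 2.
Row 4: attacked by (1,3)→{3,6}; (2,6)→{4,6}; (3,2)→{1,2,3}. Safe: 5. Place at column 5.
Row 5: attacked by (1,3)→{3}; (2,6)→{3,6}; (3,2)→{2,4}; (4,5)→{4,5,6}. Safe: 1. Place at column 1.
Row 6: attacked by (1,3)→{3}; (2,6)→{2,6}; (3,2)→{2,5}; (4,5)→{3,5}; (5,1)→{1,2}. Safe: 4. Place at column 4.
Columns [3, 6, 2, 5, 1, 4], r−c [-2, -4, 1, -1, 4, 2], r+c [4, 8, 5, 9, 6, 10] are all distinct, so no two queens attack.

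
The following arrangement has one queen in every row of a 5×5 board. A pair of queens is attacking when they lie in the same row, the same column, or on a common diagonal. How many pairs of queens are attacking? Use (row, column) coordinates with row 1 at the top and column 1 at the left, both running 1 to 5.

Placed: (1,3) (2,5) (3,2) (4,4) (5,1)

0

All columns are distinct and no two queens satisfy |Δrow| = |Δcol|, so no pair attacks.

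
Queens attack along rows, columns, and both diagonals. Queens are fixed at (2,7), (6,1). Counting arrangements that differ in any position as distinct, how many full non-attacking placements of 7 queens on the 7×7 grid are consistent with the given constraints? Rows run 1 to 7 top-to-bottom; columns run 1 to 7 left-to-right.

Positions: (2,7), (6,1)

4

Branch on row 1: col 2 → 0; col 3 → 1; col 4 → 1; col 5 → 2.
Sum: 0 + 1 + 1 + 2 = 4.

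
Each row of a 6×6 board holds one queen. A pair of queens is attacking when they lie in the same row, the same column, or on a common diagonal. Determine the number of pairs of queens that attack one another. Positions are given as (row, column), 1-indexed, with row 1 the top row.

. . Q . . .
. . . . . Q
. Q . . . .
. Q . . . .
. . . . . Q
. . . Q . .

Same column: (2,6)–(5,6) (column 6); (3,2)–(4,2) (column 2).
Same diagonal: (4,2)–(6,4) (|4−6| = |2−4| = 2).
Total attacking pairs: 3.

3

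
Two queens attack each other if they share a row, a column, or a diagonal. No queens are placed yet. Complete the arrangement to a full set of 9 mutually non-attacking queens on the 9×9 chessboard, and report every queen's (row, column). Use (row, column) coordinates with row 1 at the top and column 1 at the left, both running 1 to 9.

Row 1: Safe: 1, 2, 3, 4, 5, 6, 7, 8, 9. Place at column 9.
Row 2: attacked by (1,9)→{8,9}. Safe: 1, 2, 3, 4, 5, 6, 7. Place at column 7.
Row 3: attacked by (1,9)→{7,9}; (2,7)→{6,7,8}. Safe: 1, 2, 3, 4, 5. Place at column 2.
Row 4: attacked by (1,9)→{6,9}; (2,7)→{5,7,9}; (3,2)→{1,2,3}. Safe: 4, 8. Place at column 4.
Row 5: attacked by (1,9)→{5,9}; (2,7)→{4,7}; (3,2)→{2,4}; (4,4)→{3,4,5}. Safe: 1, 6, 8. Place at column 1.
Row 6: attacked by (1,9)→{4,9}; (2,7)→{3,7}; (3,2)→{2,5}; (4,4)→{2,4,6}; (5,1)→{1,2}. Safe: 8. Place at column 8.
Row 7: attacked by (1,9)→{3,9}; (2,7)→{2,7}; (3,2)→{2,6}; (4,4)→{1,4,7}; (5,1)→{1,3}; (6,8)→{7,8,9}. Safe: 5. Place at column 5.
Row 8: attacked by (1,9)→{2,9}; (2,7)→{1,7}; (3,2)→{2,7}; (4,4)→{4,8}; (5,1)→{1,4}; (6,8)→{6,8}; (7,5)→{4,5,6}. Safe: 3. Place at column 3.
Row 9: attacked by (1,9)→{1,9}; (2,7)→{7}; (3,2)→{2,8}; (4,4)→{4,9}; (5,1)→{1,5}; (6,8)→{5,8}; (7,5)→{3,5,7}; (8,3)→{2,3,4}. Safe: 6. Place at column 6.
Columns [9, 7, 2, 4, 1, 8, 5, 3, 6], r−c [-8, -5, 1, 0, 4, -2, 2, 5, 3], r+c [10, 9, 5, 8, 6, 14, 12, 11, 15] are all distinct, so no two queens attack.

(1,9) (2,7) (3,2) (4,4) (5,1) (6,8) (7,5) (8,3) (9,6)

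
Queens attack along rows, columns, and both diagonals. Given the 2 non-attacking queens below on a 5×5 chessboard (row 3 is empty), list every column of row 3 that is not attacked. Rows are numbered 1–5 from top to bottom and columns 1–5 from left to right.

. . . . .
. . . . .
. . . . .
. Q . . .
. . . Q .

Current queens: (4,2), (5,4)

columns 5

(4,2) attacks row 3 at column 2 and diagonals 1, 3.
(5,4) attacks row 3 at column 4 and diagonals 2.
Attacked columns: {1, 2, 3, 4}. Safe: {5}.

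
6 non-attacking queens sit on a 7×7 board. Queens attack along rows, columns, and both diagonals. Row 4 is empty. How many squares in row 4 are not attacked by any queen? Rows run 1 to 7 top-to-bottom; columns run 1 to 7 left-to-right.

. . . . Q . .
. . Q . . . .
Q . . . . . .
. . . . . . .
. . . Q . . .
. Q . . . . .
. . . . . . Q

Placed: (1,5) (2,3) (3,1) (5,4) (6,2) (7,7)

(1,5) attacks row 4 at column 5 and diagonals 2.
(2,3) attacks row 4 at column 3 and diagonals 1, 5.
(3,1) attacks row 4 at column 1 and diagonals 2.
(5,4) attacks row 4 at column 4 and diagonals 3, 5.
(6,2) attacks row 4 at column 2 and diagonals 4.
(7,7) attacks row 4 at column 7 and diagonals 4.
Attacked columns: {1, 2, 3, 4, 5, 7}. Safe: {6}.

1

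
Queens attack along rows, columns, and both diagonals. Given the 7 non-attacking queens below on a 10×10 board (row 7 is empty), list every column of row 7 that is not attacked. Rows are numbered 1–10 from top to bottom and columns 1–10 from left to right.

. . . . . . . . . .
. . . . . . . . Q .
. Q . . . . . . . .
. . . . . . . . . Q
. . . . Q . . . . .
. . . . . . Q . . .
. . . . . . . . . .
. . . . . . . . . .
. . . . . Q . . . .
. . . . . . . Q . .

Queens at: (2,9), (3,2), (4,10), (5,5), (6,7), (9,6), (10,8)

columns 1

(2,9) attacks row 7 at column 9 and diagonals 4.
(3,2) attacks row 7 at column 2 and diagonals 6.
(4,10) attacks row 7 at column 10 and diagonals 7.
(5,5) attacks row 7 at column 5 and diagonals 3, 7.
(6,7) attacks row 7 at column 7 and diagonals 6, 8.
(9,6) attacks row 7 at column 6 and diagonals 4, 8.
(10,8) attacks row 7 at column 8 and diagonals 5.
Attacked columns: {2, 3, 4, 5, 6, 7, 8, 9, 10}. Safe: {1}.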